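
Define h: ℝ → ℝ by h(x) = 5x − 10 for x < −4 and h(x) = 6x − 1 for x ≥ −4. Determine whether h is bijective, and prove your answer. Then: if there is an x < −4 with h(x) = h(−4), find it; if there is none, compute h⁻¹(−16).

Both pieces are strictly increasing (slopes 5 and 6), so each is injective on its own interval.
The left piece maps (−∞, −4) onto (−∞, −30); the right piece maps [−4, ∞) onto [−25, ∞).
The images leave a gap (−30 has no preimage), so h is not surjective, hence not bijective.
Because the two images are disjoint, no x < −4 has h(x) = h(−4), so we compute h⁻¹(−16): −16 lies in [−25, ∞), so solve 6x − 1 = −16: x = (−16 + 1)/6 = −5/2.

-5/2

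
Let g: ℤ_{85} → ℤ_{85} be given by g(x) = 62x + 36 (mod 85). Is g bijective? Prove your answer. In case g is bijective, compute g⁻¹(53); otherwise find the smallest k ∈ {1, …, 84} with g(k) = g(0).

By definition, g is injective if g(u) = g(v) implies u = v.
Suppose g(u) = g(v) in ℤ_{85}. Then 62u + 36 ≡ 62v + 36 (mod 85), hence 62(u − v) ≡ 0 (mod 85).
Since gcd(62, 85) = 1, 62 is invertible modulo 85, so u − v ≡ 0 (mod 85), i.e. u = v.
We now compute 62⁻¹ mod 85 explicitly. Euclid's algorithm: 85 = 1·62 + 23, 62 = 2·23 + 16, 23 = 1·16 + 7, 16 = 2·7 + 2, 7 = 3·2 + 1; back-substituting gives 1 = 48·62 − 35·85, so 62⁻¹ ≡ 48 (mod 85).
For any y ∈ ℤ_{85}, x = 48(y − 36) mod 85 satisfies g(x) = 62·48(y − 36) + 36 ≡ y (since 62·48 ≡ 1 mod 85). So every y has a preimage.
Therefore g is bijective.
Since g is bijective, we compute g⁻¹(53): solve 62x + 36 ≡ 53 (mod 85), i.e. 62x ≡ 17 (mod 85).
Multiplying by 62⁻¹ = 48 gives x ≡ 48·17 = 816 = 9·85 + 51 ≡ 51 (mod 85).
Check: g(51) = 62·51 + 36 = 3198 = 37·85 + 53 ≡ 53 (mod 85).

51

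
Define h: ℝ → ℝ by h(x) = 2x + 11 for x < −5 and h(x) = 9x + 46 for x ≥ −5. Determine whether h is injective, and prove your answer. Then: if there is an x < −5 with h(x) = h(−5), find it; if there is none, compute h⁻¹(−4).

Both pieces are strictly increasing (slopes 2 and 9), so each is injective on its own interval.
The left piece maps (−∞, −5) onto (−∞, 1); the right piece maps [−5, ∞) onto [1, ∞).
These images are disjoint, so no value is attained by both pieces. Thus h is injective.
Because the two images are disjoint, no x < −5 has h(x) = h(−5), so we compute h⁻¹(−4): −4 lies in (−∞, 1), so solve 2x + 11 = −4: x = (−4 − 11)/2 = −15/2.

-15/2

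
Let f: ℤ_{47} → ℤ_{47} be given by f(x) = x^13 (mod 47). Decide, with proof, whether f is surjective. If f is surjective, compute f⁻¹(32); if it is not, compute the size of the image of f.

Since 47 is prime, the nonzero elements of ℤ_{47} form a cyclic group of order 46.
As gcd(13, 46) = 1, raising to the 13th power is a bijection on this group: if s^13 ≡ t^13 then (st^{−1})^13 = 1, and the only element of order dividing gcd(13, 46) = 1 is 1, so s = t.
With f(0) = 0 this makes f injective on all of ℤ_{47}, hence bijective (finite equal-size domain and codomain). In particular f is surjective.
Since f is surjective, we find the preimage of 32. The inverse of x ↦ x^13 on (ℤ_{47})^× is x ↦ x^39, because 13·39 = 507 = 11·46 + 1 ≡ 1 (mod 46) and x^{46} = 1 for x ≠ 0 (Fermat). So f⁻¹(32) = 32^39 mod 47.
Repeated squaring mod 47: 32^1 ≡ 32, 32^2 ≡ 32² = 1024 ≡ 37, 32^4 ≡ 37² = 1369 ≡ 6, 32^8 ≡ 6² = 36, 32^16 ≡ 36² = 1296 ≡ 27, 32^32 ≡ 27² = 729 ≡ 24. Since 39 = 32 + 4 + 2 + 1, 32^39 ≡ 24·6·37·32: 24·6 = 144 ≡ 3, then 3·37 = 111 ≡ 17, then 17·32 = 544 ≡ 27. So 32^39 ≡ 27 (mod 47).
Hence f⁻¹(32) = 27.

27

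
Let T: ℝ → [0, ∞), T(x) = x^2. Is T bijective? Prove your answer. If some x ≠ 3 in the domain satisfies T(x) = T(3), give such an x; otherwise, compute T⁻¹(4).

T(3) = 9 = (−3)^2 = T(−3) (since 2 is even), with 3 ≠ −3. So T is not injective, hence not bijective.
For the follow-up, such an x exists: taking x = −3 ∈ ℝ gives T(−3) = 9 = T(3) with −3 ≠ 3.

-3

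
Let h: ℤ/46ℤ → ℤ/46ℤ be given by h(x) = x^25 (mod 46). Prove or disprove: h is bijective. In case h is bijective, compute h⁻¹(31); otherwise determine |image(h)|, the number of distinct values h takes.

Computing x^25 mod 46 for each x (by repeated squaring, reducing mod 46 at every step), the values h(0), h(1), …, h(45) are: 0, 1, 8, 27, 18, 33, 32, 21, 6, 39, 34, 43, 26, 35, 30, 17, 2, 37, 36, 5, 42, 15, 22, 23, 24, 31, 4, 41, 10, 9, 44, 29, 16, 11, 20, 3, 12, 7, 40, 25, 14, 13, 28, 19, 38, 45.
Every element of ℤ/46ℤ appears exactly once in this list, so h is a bijection, and in particular bijective.
Since h is bijective, we read off the preimage of 31 from the same table: h(25) = 31, so h⁻¹(31) = 25.

25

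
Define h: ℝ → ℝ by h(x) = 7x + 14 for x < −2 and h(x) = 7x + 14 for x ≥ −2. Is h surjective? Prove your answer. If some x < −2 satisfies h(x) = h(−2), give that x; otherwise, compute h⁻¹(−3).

Both pieces are strictly increasing (slopes 7 and 7), so each is injective on its own interval.
The left piece maps (−∞, −2) onto (−∞, 0); the right piece maps [−2, ∞) onto [0, ∞).
These images together cover ℝ, so h is surjective.
Because the two images are disjoint, no x < −2 has h(x) = h(−2), so we compute h⁻¹(−3): −3 lies in (−∞, 0), so solve 7x + 14 = −3: x = (−3 − 14)/7 = −17/7.

-17/7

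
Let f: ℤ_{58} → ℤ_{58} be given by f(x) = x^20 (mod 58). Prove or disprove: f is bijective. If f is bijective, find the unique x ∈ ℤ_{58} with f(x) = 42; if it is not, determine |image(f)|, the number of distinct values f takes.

16

f(3): Repeated squaring mod 58: 3^1 ≡ 3, 3^2 ≡ 3² = 9, 3^4 ≡ 9² = 81 ≡ 23, 3^8 ≡ 23² = 529 ≡ 7, 3^16 ≡ 7² = 49. Since 20 = 16 + 4, 3^20 ≡ 49·23: 49·23 = 1127 ≡ 25. So 3^20 ≡ 25 (mod 58).
f(7): Repeated squaring mod 58: 7^1 ≡ 7, 7^2 ≡ 7² = 49, 7^4 ≡ 49² = 2401 ≡ 23, 7^8 ≡ 23² = 529 ≡ 7, 7^16 ≡ 7² = 49. Since 20 = 16 + 4, 7^20 ≡ 49·23: 49·23 = 1127 ≡ 25. So 7^20 ≡ 25 (mod 58).
So f(3) = f(7) = 25 while 3 ≠ 7, thus f is not injective, hence not bijective.
Since f is not bijective, we determine |image(f)|. Computing x^20 mod 58 for each x (by repeated squaring, reducing mod 58 at every step), the values f(0), f(1), …, f(57) are: 0, 1, 52, 25, 36, 23, 24, 25, 16, 45, 36, 49, 30, 49, 24, 53, 20, 1, 20, 7, 16, 45, 54, 53, 52, 7, 54, 23, 30, 29, 30, 23, 54, 7, 52, 53, 54, 45, 16, 7, 20, 1, 20, 53, 24, 49, 30, 49, 36, 45, 16, 25, 24, 23, 36, 25, 52, 1.
The distinct values are {0, 1, 7, 16, 20, 23, 24, 25, 29, 30, 36, 45, 49, 52, 53, 54}; there are 16 of them.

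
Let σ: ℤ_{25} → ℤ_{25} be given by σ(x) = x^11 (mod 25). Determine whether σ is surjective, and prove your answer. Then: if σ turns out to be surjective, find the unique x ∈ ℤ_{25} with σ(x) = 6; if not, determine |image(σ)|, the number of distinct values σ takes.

21

σ(0) = 0^11 = 0.
σ(5): Repeated squaring mod 25: 5^1 ≡ 5, 5^2 ≡ 5² = 25 ≡ 0, 5^4 ≡ 0² = 0, 5^8 ≡ 0² = 0. Since 11 = 8 + 2 + 1, 5^11 ≡ 0·0·5: 0·0 = 0, then 0·5 = 0. So 5^11 ≡ 0 (mod 25).
So σ(0) = σ(5) = 0 while 0 ≠ 5, therefore σ is not injective.
A non-injective map from the 25-element set ℤ_{25} to itself takes at most 24 distinct values, so it cannot be surjective. Hence σ is not surjective.
Since σ is not surjective, we determine |image(σ)|. Computing x^11 mod 25 for each x (by repeated squaring, reducing mod 25 at every step), the values σ(0), σ(1), …, σ(24) are: 0, 1, 23, 22, 4, 0, 6, 18, 17, 9, 0, 11, 13, 12, 14, 0, 16, 8, 7, 19, 0, 21, 3, 2, 24.
The distinct values are {0, 1, 2, 3, 4, 6, 7, 8, 9, 11, 12, 13, 14, 16, 17, 18, 19, 21, 22, 23, 24}; there are 21 of them.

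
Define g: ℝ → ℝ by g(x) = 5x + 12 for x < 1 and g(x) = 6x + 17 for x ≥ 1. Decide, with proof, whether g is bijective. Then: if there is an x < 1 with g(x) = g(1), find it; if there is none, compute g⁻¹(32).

Both pieces are strictly increasing (slopes 5 and 6), so each is injective on its own interval.
The left piece maps (−∞, 1) onto (−∞, 17); the right piece maps [1, ∞) onto [23, ∞).
The images leave a gap (17 has no preimage), so g is not surjective, hence not bijective.
Because the two images are disjoint, no x < 1 has g(x) = g(1), so we compute g⁻¹(32): 32 lies in [23, ∞), so solve 6x + 17 = 32: x = (32 − 17)/6 = 5/2.

5/2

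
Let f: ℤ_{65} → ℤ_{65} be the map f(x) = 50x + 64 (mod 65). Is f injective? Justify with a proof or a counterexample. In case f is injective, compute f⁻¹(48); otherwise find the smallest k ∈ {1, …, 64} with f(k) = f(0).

We have gcd(50, 65) = 5 > 1. Taking s = 0 and t = 13: f(0) = 64 and f(13) = 50·13 + 64 = 714 ≡ 64 (mod 65).
So f(0) = f(13) while 0 ≠ 13, thus f is not injective.
Since f is not injective, we find the least positive k with f(k) = f(0): this means 50k ≡ 0 (mod 65), i.e. 65 ∣ 50k. Since gcd(50, 65) = 5, dividing through by 5 this holds exactly when 13 ∣ 10k, and as gcd(10, 13) = 1, exactly when 13 ∣ k.
The smallest positive such k is 13.

13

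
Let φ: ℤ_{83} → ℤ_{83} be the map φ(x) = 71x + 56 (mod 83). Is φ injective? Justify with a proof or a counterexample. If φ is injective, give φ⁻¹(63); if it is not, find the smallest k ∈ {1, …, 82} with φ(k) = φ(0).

34

If φ(a) = φ(b), then 71a ≡ 71b (mod 83). Because gcd(71, 83) = 1, we may cancel 71 to get a ≡ b (mod 83).
Therefore φ is injective.
We now compute 71⁻¹ mod 83 explicitly. Euclid's algorithm: 83 = 1·71 + 12, 71 = 5·12 + 11, 12 = 1·11 + 1; back-substituting gives 1 = 76·71 − 65·83, so 71⁻¹ ≡ 76 (mod 83).
Since φ is injective, we compute φ⁻¹(63): solve 71x + 56 ≡ 63 (mod 83), i.e. 71x ≡ 7 (mod 83).
Multiplying by 71⁻¹ = 76 gives x ≡ 76·7 = 532 = 6·83 + 34 ≡ 34 (mod 83).
Check: φ(34) = 71·34 + 56 = 2470 = 29·83 + 63 ≡ 63 (mod 83).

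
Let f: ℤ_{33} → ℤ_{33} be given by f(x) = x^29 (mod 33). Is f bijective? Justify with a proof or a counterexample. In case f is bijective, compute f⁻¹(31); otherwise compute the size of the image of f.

Computing x^29 mod 33 for each x (by repeated squaring, reducing mod 33 at every step), the values f(0), f(1), …, f(32) are: 0, 1, 17, 15, 25, 20, 24, 19, 29, 27, 10, 11, 12, 28, 26, 3, 31, 2, 30, 7, 5, 21, 22, 23, 6, 4, 14, 9, 13, 8, 18, 16, 32.
Every element of ℤ_{33} appears exactly once in this list, so f is a bijection, and in particular bijective.
Since f is bijective, we read off the preimage of 31 from the same table: f(16) = 31, so f⁻¹(31) = 16.

16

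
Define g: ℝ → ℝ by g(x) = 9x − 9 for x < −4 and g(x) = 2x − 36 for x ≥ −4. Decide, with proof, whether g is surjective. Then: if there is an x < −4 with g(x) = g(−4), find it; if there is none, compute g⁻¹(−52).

-43/9

Both pieces are strictly increasing (slopes 9 and 2), so each is injective on its own interval.
The left piece maps (−∞, −4) onto (−∞, −45); the right piece maps [−4, ∞) onto [−44, ∞).
The union (−∞, −45) ∪ [−44, ∞) omits the interval between −45 and −44; in particular −45 has no preimage. So g is not surjective.
Because the two images are disjoint, no x < −4 has g(x) = g(−4), so we compute g⁻¹(−52): −52 lies in (−∞, −45), so solve 9x − 9 = −52: x = (−52 + 9)/9 = −43/9.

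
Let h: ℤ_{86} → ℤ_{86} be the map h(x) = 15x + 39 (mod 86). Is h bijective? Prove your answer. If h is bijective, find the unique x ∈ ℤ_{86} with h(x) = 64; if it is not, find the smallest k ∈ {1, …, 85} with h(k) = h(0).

59

If h(x_1) = h(x_2), then 15x_1 ≡ 15x_2 (mod 86). Because gcd(15, 86) = 1, we may cancel 15 to get x_1 ≡ x_2 (mod 86).
We now compute 15⁻¹ mod 86 explicitly. Euclid's algorithm: 86 = 5·15 + 11, 15 = 1·11 + 4, 11 = 2·4 + 3, 4 = 1·3 + 1; back-substituting gives 1 = 23·15 − 4·86, so 15⁻¹ ≡ 23 (mod 86).
Then y ↦ 23(y − 39) is a two-sided inverse to h, so every y ∈ ℤ_{86} has a preimage.
Thus h is bijective.
Since h is bijective, we find h⁻¹(64): we need 15x ≡ 64 − 39 ≡ 25 (mod 86). Using 15⁻¹ = 23: x ≡ 23·25 = 575 = 6·86 + 59, so x = 59.
Check: h(59) = 15·59 + 39 = 924 = 10·86 + 64 ≡ 64 (mod 86).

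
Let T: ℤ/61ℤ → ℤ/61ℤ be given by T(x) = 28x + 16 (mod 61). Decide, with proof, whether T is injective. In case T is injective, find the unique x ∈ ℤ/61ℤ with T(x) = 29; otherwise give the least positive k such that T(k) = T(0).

By definition, injectivity means: for all a, b in the domain, T(a) = T(b) implies a = b.
If T(a) = T(b), then 28a ≡ 28b (mod 61). Because gcd(28, 61) = 1, we may cancel 28 to get a ≡ b (mod 61).
Therefore T is injective.
We now compute 28⁻¹ mod 61 explicitly. Euclid's algorithm: 61 = 2·28 + 5, 28 = 5·5 + 3, 5 = 1·3 + 2, 3 = 1·2 + 1; back-substituting gives 1 = 24·28 − 11·61, so 28⁻¹ ≡ 24 (mod 61).
Since T is injective, we compute T⁻¹(29): solve 28x + 16 ≡ 29 (mod 61), i.e. 28x ≡ 13 (mod 61).
Multiplying by 28⁻¹ = 24 gives x ≡ 24·13 = 312 = 5·61 + 7 ≡ 7 (mod 61).
Check: T(7) = 28·7 + 16 = 212 = 3·61 + 29 ≡ 29 (mod 61).

7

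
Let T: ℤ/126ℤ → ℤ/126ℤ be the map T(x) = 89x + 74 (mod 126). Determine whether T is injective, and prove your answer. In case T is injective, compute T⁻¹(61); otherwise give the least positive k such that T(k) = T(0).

Suppose T(s) = T(t) in ℤ/126ℤ. Then 89s + 74 ≡ 89t + 74 (mod 126), therefore 89(s − t) ≡ 0 (mod 126).
Since gcd(89, 126) = 1, 89 is invertible modulo 126, so s − t ≡ 0 (mod 126), i.e. s = t.
Thus T is injective.
We now compute 89⁻¹ mod 126 explicitly. Euclid's algorithm: 126 = 1·89 + 37, 89 = 2·37 + 15, 37 = 2·15 + 7, 15 = 2·7 + 1; back-substituting gives 1 = 17·89 − 12·126, so 89⁻¹ ≡ 17 (mod 126).
Since T is injective, we find T⁻¹(61): we need 89x ≡ 61 − 74 ≡ 113 (mod 126). Using 89⁻¹ = 17: x ≡ 17·113 = 1921 = 15·126 + 31, so x = 31.
Check: T(31) = 89·31 + 74 = 2833 = 22·126 + 61 ≡ 61 (mod 126).

31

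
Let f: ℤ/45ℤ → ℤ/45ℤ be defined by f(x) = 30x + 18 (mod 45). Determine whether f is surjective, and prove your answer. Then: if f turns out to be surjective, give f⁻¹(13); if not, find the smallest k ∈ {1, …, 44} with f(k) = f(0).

Since gcd(30, 45) = 15, we have 30x ≡ 0 (mod 15) for all x, so f(x) ≡ 3 (mod 15).
But 0 ≢ 3 (mod 15), so 0 ∈ ℤ/45ℤ has no preimage. Thus f is not surjective.
Since f is not surjective, we find the least positive k with f(k) = f(0): this means 30k ≡ 0 (mod 45), i.e. 45 ∣ 30k. Since gcd(30, 45) = 15, dividing through by 15 this holds exactly when 3 ∣ 2k, and as gcd(2, 3) = 1, exactly when 3 ∣ k.
The smallest positive such k is 3.

3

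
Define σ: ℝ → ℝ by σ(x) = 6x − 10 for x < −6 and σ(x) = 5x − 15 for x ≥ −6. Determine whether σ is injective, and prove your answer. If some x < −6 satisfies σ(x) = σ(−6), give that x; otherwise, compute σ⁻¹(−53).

Both pieces are strictly increasing (slopes 6 and 5), so each is injective on its own interval.
The left piece maps (−∞, −6) onto (−∞, −46); the right piece maps [−6, ∞) onto [−45, ∞).
These images are disjoint, so no value is attained by both pieces. Hence σ is injective.
Because the two images are disjoint, no x < −6 has σ(x) = σ(−6), so we compute σ⁻¹(−53): −53 lies in (−∞, −46), so solve 6x − 10 = −53: x = (−53 + 10)/6 = −43/6.

-43/6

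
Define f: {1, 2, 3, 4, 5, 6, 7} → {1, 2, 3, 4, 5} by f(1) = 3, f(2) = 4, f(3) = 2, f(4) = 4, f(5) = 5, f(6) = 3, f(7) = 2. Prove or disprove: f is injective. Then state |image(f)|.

f(2) = 4 = f(4) with 2 ≠ 4, so f is not injective.
The image of f is {2, 3, 4, 5}, which has 4 elements.

4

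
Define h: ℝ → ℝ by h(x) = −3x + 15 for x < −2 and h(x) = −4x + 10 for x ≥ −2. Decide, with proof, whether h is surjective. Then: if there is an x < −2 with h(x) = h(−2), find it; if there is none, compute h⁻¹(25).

Both pieces are strictly decreasing (slopes −3 and −4), so each is injective on its own interval.
The left piece maps (−∞, −2) onto (21, ∞); the right piece maps [−2, ∞) onto (−∞, 18].
The union (21, ∞) ∪ (−∞, 18] omits the interval between 21 and 18; in particular 21 has no preimage. So h is not surjective.
Because the two images are disjoint, no x < −2 has h(x) = h(−2), so we compute h⁻¹(25): 25 lies in (21, ∞), so solve −3x + 15 = 25: x = (25 − 15)/(−3) = −10/3.

-10/3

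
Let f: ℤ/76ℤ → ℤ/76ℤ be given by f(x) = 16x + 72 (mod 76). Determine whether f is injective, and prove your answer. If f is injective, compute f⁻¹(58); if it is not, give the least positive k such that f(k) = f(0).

19

We have gcd(16, 76) = 4 > 1. Taking u = 0 and v = 19: f(0) = 72 and f(19) = 16·19 + 72 = 376 ≡ 72 (mod 76).
So f(0) = f(19) while 0 ≠ 19, hence f is not injective.
Since f is not injective, we find the least positive k with f(k) = f(0): this means 16k ≡ 0 (mod 76), i.e. 76 ∣ 16k. Since gcd(16, 76) = 4, dividing through by 4 this holds exactly when 19 ∣ 4k, and as gcd(4, 19) = 1, exactly when 19 ∣ k.
The smallest positive such k is 19.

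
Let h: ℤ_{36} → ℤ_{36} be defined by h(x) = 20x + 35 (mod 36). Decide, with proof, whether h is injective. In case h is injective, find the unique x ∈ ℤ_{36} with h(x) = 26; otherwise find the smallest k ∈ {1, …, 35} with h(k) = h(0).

We have gcd(20, 36) = 4 > 1. Taking x_1 = 0 and x_2 = 9: h(0) = 35 and h(9) = 20·9 + 35 = 215 ≡ 35 (mod 36).
So h(0) = h(9) while 0 ≠ 9, therefore h is not injective.
Since h is not injective, we find the least positive k with h(k) = h(0): this means 20k ≡ 0 (mod 36), i.e. 36 ∣ 20k. Since gcd(20, 36) = 4, dividing through by 4 this holds exactly when 9 ∣ 5k, and as gcd(5, 9) = 1, exactly when 9 ∣ k.
The smallest positive such k is 9.

9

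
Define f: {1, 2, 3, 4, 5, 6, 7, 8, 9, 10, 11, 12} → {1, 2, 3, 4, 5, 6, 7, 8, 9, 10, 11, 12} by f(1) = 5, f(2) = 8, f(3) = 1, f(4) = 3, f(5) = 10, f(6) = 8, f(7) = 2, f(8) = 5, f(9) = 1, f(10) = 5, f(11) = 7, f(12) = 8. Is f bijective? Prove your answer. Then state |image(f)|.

7

f(2) = 8 = f(6) with 2 ≠ 6, so f is not injective, hence not bijective.
The image of f is {1, 2, 3, 5, 7, 8, 10}, which has 7 elements.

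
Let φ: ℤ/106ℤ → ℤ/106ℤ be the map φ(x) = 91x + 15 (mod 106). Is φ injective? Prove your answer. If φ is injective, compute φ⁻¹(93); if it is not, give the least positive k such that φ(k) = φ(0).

Suppose φ(s) = φ(t) in ℤ/106ℤ. Then 91s + 15 ≡ 91t + 15 (mod 106), so 91(s − t) ≡ 0 (mod 106).
Since gcd(91, 106) = 1, 91 is invertible modulo 106, therefore s − t ≡ 0 (mod 106), i.e. s = t.
Hence φ is injective.
We now compute 91⁻¹ mod 106 explicitly. Euclid's algorithm: 106 = 1·91 + 15, 91 = 6·15 + 1; back-substituting gives 1 = 7·91 − 6·106, so 91⁻¹ ≡ 7 (mod 106).
Since φ is injective, we compute φ⁻¹(93): solve 91x + 15 ≡ 93 (mod 106), i.e. 91x ≡ 78 (mod 106).
Multiplying by 91⁻¹ = 7 gives x ≡ 7·78 = 546 = 5·106 + 16 ≡ 16 (mod 106).
Check: φ(16) = 91·16 + 15 = 1471 = 13·106 + 93 ≡ 93 (mod 106).

16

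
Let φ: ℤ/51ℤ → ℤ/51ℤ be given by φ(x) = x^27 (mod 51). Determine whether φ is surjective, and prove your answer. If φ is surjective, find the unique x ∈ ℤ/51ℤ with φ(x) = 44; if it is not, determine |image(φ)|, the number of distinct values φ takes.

Computing x^27 mod 51 for each x (by repeated squaring, reducing mod 51 at every step), the values φ(0), φ(1), …, φ(50) are: 0, 1, 8, 24, 13, 11, 39, 31, 2, 15, 37, 29, 6, 4, 44, 9, 16, 17, 18, 25, 41, 30, 28, 5, 48, 19, 32, 3, 46, 23, 21, 10, 26, 33, 34, 35, 42, 7, 47, 45, 22, 14, 36, 49, 20, 12, 40, 38, 27, 43, 50.
Every element of ℤ/51ℤ appears exactly once in this list, so φ is a bijection, and in particular surjective.
Since φ is surjective, we read off the preimage of 44 from the same table: φ(14) = 44, so φ⁻¹(44) = 14.

14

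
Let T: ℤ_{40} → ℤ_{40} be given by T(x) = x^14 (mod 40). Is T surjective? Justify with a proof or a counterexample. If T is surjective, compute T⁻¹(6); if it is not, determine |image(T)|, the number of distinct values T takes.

T(4): Repeated squaring mod 40: 4^1 ≡ 4, 4^2 ≡ 4² = 16, 4^4 ≡ 16² = 256 ≡ 16, 4^8 ≡ 16² = 256 ≡ 16. Since 14 = 8 + 4 + 2, 4^14 ≡ 16·16·16: 16·16 = 256 ≡ 16, then 16·16 = 256 ≡ 16. So 4^14 ≡ 16 (mod 40).
T(6): Repeated squaring mod 40: 6^1 ≡ 6, 6^2 ≡ 6² = 36, 6^4 ≡ 36² = 1296 ≡ 16, 6^8 ≡ 16² = 256 ≡ 16. Since 14 = 8 + 4 + 2, 6^14 ≡ 16·16·36: 16·16 = 256 ≡ 16, then 16·36 = 576 ≡ 16. So 6^14 ≡ 16 (mod 40).
So T(4) = T(6) = 16 while 4 ≠ 6, so T is not injective.
A non-injective map from the 40-element set ℤ_{40} to itself takes at most 39 distinct values, so it cannot be surjective. So T is not surjective.
Since T is not surjective, we determine |image(T)|. Computing x^14 mod 40 for each x (by repeated squaring, reducing mod 40 at every step), the values T(0), T(1), …, T(39) are: 0, 1, 24, 9, 16, 25, 16, 9, 24, 1, 0, 1, 24, 9, 16, 25, 16, 9, 24, 1, 0, 1, 24, 9, 16, 25, 16, 9, 24, 1, 0, 1, 24, 9, 16, 25, 16, 9, 24, 1.
The distinct values are {0, 1, 9, 16, 24, 25}; there are 6 of them.

6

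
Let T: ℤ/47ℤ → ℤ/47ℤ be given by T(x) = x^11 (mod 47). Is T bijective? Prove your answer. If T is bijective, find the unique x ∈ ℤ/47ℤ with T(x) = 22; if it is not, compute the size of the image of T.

Since 47 is prime, the nonzero elements of ℤ/47ℤ form a cyclic group of order 46.
As gcd(11, 46) = 1, raising to the 11th power is a bijection on this group: if u^11 ≡ v^11 then (uv^{−1})^11 = 1, and the only element of order dividing gcd(11, 46) = 1 is 1, so u = v.
With T(0) = 0 this makes T injective on all of ℤ/47ℤ, hence bijective (finite equal-size domain and codomain). In particular T is bijective.
Since T is bijective, we find the preimage of 22. The inverse of x ↦ x^11 on (ℤ/47ℤ)^× is x ↦ x^21, because 11·21 = 231 = 5·46 + 1 ≡ 1 (mod 46) and x^{46} = 1 for x ≠ 0 (Fermat). So T⁻¹(22) = 22^21 mod 47.
Repeated squaring mod 47: 22^1 ≡ 22, 22^2 ≡ 22² = 484 ≡ 14, 22^4 ≡ 14² = 196 ≡ 8, 22^8 ≡ 8² = 64 ≡ 17, 22^16 ≡ 17² = 289 ≡ 7. Since 21 = 16 + 4 + 1, 22^21 ≡ 7·8·22: 7·8 = 56 ≡ 9, then 9·22 = 198 ≡ 10. So 22^21 ≡ 10 (mod 47).
Hence T⁻¹(22) = 10.

10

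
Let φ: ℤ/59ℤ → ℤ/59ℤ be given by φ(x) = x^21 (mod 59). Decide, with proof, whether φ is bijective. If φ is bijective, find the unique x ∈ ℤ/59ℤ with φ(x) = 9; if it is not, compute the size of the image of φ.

Since 59 is prime, the nonzero elements of ℤ/59ℤ form a cyclic group of order 58.
As gcd(21, 58) = 1, raising to the 21st power is a bijection on this group: if s^21 ≡ t^21 then (st^{−1})^21 = 1, and the only element of order dividing gcd(21, 58) = 1 is 1, so s = t.
With φ(0) = 0 this makes φ injective on all of ℤ/59ℤ, hence bijective (finite equal-size domain and codomain). In particular φ is bijective.
Since φ is bijective, we find the preimage of 9. The inverse of x ↦ x^21 on (ℤ/59ℤ)^× is x ↦ x^47, because 21·47 = 987 = 17·58 + 1 ≡ 1 (mod 58) and x^{58} = 1 for x ≠ 0 (Fermat). So φ⁻¹(9) = 9^47 mod 59.
Repeated squaring mod 59: 9^1 ≡ 9, 9^2 ≡ 9² = 81 ≡ 22, 9^4 ≡ 22² = 484 ≡ 12, 9^8 ≡ 12² = 144 ≡ 26, 9^16 ≡ 26² = 676 ≡ 27, 9^32 ≡ 27² = 729 ≡ 21. Since 47 = 32 + 8 + 4 + 2 + 1, 9^47 ≡ 21·26·12·22·9: 21·26 = 546 ≡ 15, then 15·12 = 180 ≡ 3, then 3·22 = 66 ≡ 7, then 7·9 = 63 ≡ 4. So 9^47 ≡ 4 (mod 59).
Hence φ⁻¹(9) = 4.

4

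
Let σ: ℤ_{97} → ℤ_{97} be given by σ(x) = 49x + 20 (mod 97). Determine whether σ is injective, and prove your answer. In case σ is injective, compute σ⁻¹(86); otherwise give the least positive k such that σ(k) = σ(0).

If σ(a) = σ(b), then 49a ≡ 49b (mod 97). Because gcd(49, 97) = 1, we may cancel 49 to get a ≡ b (mod 97).
So σ is injective.
We now compute 49⁻¹ mod 97 explicitly. Euclid's algorithm: 97 = 1·49 + 48, 49 = 1·48 + 1; back-substituting gives 1 = 2·49 − 1·97, so 49⁻¹ ≡ 2 (mod 97).
Since σ is injective, we find σ⁻¹(86): we need 49x ≡ 86 − 20 ≡ 66 (mod 97). Using 49⁻¹ = 2: x ≡ 2·66 = 132 = 1·97 + 35, so x = 35.
Check: σ(35) = 49·35 + 20 = 1735 = 17·97 + 86 ≡ 86 (mod 97).

35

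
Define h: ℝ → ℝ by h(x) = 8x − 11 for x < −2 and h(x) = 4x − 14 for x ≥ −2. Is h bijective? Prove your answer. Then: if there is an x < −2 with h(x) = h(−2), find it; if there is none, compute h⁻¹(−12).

1/2

Both pieces are strictly increasing (slopes 8 and 4), so each is injective on its own interval.
The left piece maps (−∞, −2) onto (−∞, −27); the right piece maps [−2, ∞) onto [−22, ∞).
The images leave a gap (−27 has no preimage), so h is not surjective, hence not bijective.
Because the two images are disjoint, no x < −2 has h(x) = h(−2), so we compute h⁻¹(−12): −12 lies in [−22, ∞), so solve 4x − 14 = −12: x = (−12 + 14)/4 = 1/2.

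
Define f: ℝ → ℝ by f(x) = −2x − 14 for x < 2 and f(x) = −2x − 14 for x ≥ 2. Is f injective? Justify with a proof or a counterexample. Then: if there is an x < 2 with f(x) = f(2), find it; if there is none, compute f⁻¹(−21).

7/2

Both pieces are strictly decreasing (slopes −2 and −2), so each is injective on its own interval.
The left piece maps (−∞, 2) onto (−18, ∞); the right piece maps [2, ∞) onto (−∞, −18].
These images are disjoint, so no value is attained by both pieces. Therefore f is injective.
Because the two images are disjoint, no x < 2 has f(x) = f(2), so we compute f⁻¹(−21): −21 lies in (−∞, −18], so solve −2x − 14 = −21: x = (−21 + 14)/(−2) = 7/2.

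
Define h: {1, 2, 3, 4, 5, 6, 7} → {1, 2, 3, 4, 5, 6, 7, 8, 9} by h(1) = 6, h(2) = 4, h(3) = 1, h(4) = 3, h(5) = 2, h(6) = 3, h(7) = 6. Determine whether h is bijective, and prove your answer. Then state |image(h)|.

h(4) = 3 = h(6) with 4 ≠ 6, so h is not injective, hence not bijective.
The image of h is {1, 2, 3, 4, 6}, which has 5 elements.

5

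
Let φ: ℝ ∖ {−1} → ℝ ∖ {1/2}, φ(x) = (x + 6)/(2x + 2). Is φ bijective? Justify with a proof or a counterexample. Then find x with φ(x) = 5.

Suppose φ(s) = φ(t). Cross-multiplying: (s + 6)(2t + 2) = (t + 6)(2s + 2).
Expanding both sides and cancelling the symmetric terms leaves −10·(s − t) = 0. Since −10 ≠ 0, s = t. Thus φ is injective.
For any y ≠ 1/2, solving y(2x + 2) = x + 6 for x gives a well-defined x ≠ −1. So φ is surjective.
Therefore φ is bijective.
Solving φ(x) = 5: cross-multiplying gives x + 6 = 5(2x + 2), which rearranges to −9x = 4, so x = −4/9.

-4/9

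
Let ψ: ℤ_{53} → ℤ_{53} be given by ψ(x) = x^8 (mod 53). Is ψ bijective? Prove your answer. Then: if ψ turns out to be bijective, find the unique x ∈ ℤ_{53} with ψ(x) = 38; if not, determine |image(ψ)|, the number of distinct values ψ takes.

14

ψ(2): Repeated squaring mod 53: 2^1 ≡ 2, 2^2 ≡ 2² = 4, 2^4 ≡ 4² = 16, 2^8 ≡ 16² = 256 ≡ 44. So 2^8 ≡ 44 (mod 53).
ψ(7): Repeated squaring mod 53: 7^1 ≡ 7, 7^2 ≡ 7² = 49, 7^4 ≡ 49² = 2401 ≡ 16, 7^8 ≡ 16² = 256 ≡ 44. So 7^8 ≡ 44 (mod 53).
So ψ(2) = ψ(7) = 44 while 2 ≠ 7, thus ψ is not injective, hence not bijective.
Since ψ is not bijective, we determine |image(ψ)|. Computing x^8 mod 53 for each x (by repeated squaring, reducing mod 53 at every step), the values ψ(0), ψ(1), …, ψ(52) are: 0, 1, 44, 42, 28, 15, 46, 44, 13, 15, 24, 10, 10, 36, 28, 47, 42, 49, 24, 36, 49, 46, 16, 1, 16, 13, 47, 47, 13, 16, 1, 16, 46, 49, 36, 24, 49, 42, 47, 28, 36, 10, 10, 24, 15, 13, 44, 46, 15, 28, 42, 44, 1.
The distinct values are {0, 1, 10, 13, 15, 16, 24, 28, 36, 42, 44, 46, 47, 49}; there are 14 of them.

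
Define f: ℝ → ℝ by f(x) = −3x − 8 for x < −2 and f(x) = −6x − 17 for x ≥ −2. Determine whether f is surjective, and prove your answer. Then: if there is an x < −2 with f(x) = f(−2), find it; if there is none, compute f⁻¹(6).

Both pieces are strictly decreasing (slopes −3 and −6), so each is injective on its own interval.
The left piece maps (−∞, −2) onto (−2, ∞); the right piece maps [−2, ∞) onto (−∞, −5].
The union (−2, ∞) ∪ (−∞, −5] omits the interval between −2 and −5; in particular −2 has no preimage. So f is not surjective.
Because the two images are disjoint, no x < −2 has f(x) = f(−2), so we compute f⁻¹(6): 6 lies in (−2, ∞), so solve −3x − 8 = 6: x = (6 + 8)/(−3) = −14/3.

-14/3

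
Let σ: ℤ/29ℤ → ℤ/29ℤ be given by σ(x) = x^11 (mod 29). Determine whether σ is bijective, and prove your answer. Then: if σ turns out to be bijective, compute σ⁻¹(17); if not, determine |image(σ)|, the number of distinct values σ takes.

Since 29 is prime, the nonzero elements of ℤ/29ℤ form a cyclic group of order 28.
As gcd(11, 28) = 1, raising to the 11th power is a bijection on this group: if x_1^11 ≡ x_2^11 then (x_1x_2^{−1})^11 = 1, and the only element of order dividing gcd(11, 28) = 1 is 1, so x_1 = x_2.
With σ(0) = 0 this makes σ injective on all of ℤ/29ℤ, hence bijective (finite equal-size domain and codomain). In particular σ is bijective.
Since σ is bijective, we find the preimage of 17. The inverse of x ↦ x^11 on (ℤ/29ℤ)^× is x ↦ x^23, because 11·23 = 253 = 9·28 + 1 ≡ 1 (mod 28) and x^{28} = 1 for x ≠ 0 (Fermat). So σ⁻¹(17) = 17^23 mod 29.
Repeated squaring mod 29: 17^1 ≡ 17, 17^2 ≡ 17² = 289 ≡ 28, 17^4 ≡ 28² = 784 ≡ 1, 17^8 ≡ 1² = 1, 17^16 ≡ 1² = 1. Since 23 = 16 + 4 + 2 + 1, 17^23 ≡ 1·1·28·17: 1·1 = 1, then 1·28 = 28, then 28·17 = 476 ≡ 12. So 17^23 ≡ 12 (mod 29).
Hence σ⁻¹(17) = 12.

12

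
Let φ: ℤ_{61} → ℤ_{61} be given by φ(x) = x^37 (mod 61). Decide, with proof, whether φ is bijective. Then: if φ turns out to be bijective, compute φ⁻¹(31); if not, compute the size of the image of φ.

Since 61 is prime, the nonzero elements of ℤ_{61} form a cyclic group of order 60.
As gcd(37, 60) = 1, raising to the 37th power is a bijection on this group: if u^37 ≡ v^37 then (uv^{−1})^37 = 1, and the only element of order dividing gcd(37, 60) = 1 is 1, so u = v.
With φ(0) = 0 this makes φ injective on all of ℤ_{61}, hence bijective (finite equal-size domain and codomain). In particular φ is bijective.
Since φ is bijective, we find the preimage of 31. The inverse of x ↦ x^37 on (ℤ_{61})^× is x ↦ x^13, because 37·13 = 481 = 8·60 + 1 ≡ 1 (mod 60) and x^{60} = 1 for x ≠ 0 (Fermat). So φ⁻¹(31) = 31^13 mod 61.
Repeated squaring mod 61: 31^1 ≡ 31, 31^2 ≡ 31² = 961 ≡ 46, 31^4 ≡ 46² = 2116 ≡ 42, 31^8 ≡ 42² = 1764 ≡ 56. Since 13 = 8 + 4 + 1, 31^13 ≡ 56·42·31: 56·42 = 2352 ≡ 34, then 34·31 = 1054 ≡ 17. So 31^13 ≡ 17 (mod 61).
Hence φ⁻¹(31) = 17.

17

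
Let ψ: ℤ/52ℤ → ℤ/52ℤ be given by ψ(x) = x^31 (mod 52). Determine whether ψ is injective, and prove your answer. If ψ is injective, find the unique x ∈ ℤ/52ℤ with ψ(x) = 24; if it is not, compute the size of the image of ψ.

ψ(0) = 0^31 = 0.
ψ(26): Repeated squaring mod 52: 26^1 ≡ 26, 26^2 ≡ 26² = 676 ≡ 0, 26^4 ≡ 0² = 0, 26^8 ≡ 0² = 0, 26^16 ≡ 0² = 0. Since 31 = 16 + 8 + 4 + 2 + 1, 26^31 ≡ 0·0·0·0·26: 0·0 = 0, then 0·0 = 0, then 0·0 = 0, then 0·26 = 0. So 26^31 ≡ 0 (mod 52).
So ψ(0) = ψ(26) = 0 while 0 ≠ 26, therefore ψ is not injective.
Since ψ is not injective, we determine |image(ψ)|. Computing x^31 mod 52 for each x (by repeated squaring, reducing mod 52 at every step), the values ψ(0), ψ(1), …, ψ(51) are: 0, 1, 24, 3, 4, 21, 20, 19, 44, 9, 36, 15, 12, 13, 40, 11, 16, 17, 8, 7, 32, 5, 48, 23, 28, 25, 0, 27, 24, 29, 4, 47, 20, 45, 44, 35, 36, 41, 12, 39, 40, 37, 16, 43, 8, 33, 32, 31, 48, 49, 28, 51.
The distinct values are {0, 1, 3, 4, 5, 7, 8, 9, 11, 12, 13, 15, 16, 17, 19, 20, 21, 23, 24, 25, 27, 28, 29, 31, 32, 33, 35, 36, 37, 39, 40, 41, 43, 44, 45, 47, 48, 49, 51}; there are 39 of them.

39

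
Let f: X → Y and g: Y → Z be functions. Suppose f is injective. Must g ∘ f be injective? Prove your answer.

not injective

No. Take X = Y = Z = {1, 2}, f = identity (injective), and g(x) = 1 for every x.
Then (g ∘ f)(1) = 1 = (g ∘ f)(2) with 1 ≠ 2, so g ∘ f is not injective.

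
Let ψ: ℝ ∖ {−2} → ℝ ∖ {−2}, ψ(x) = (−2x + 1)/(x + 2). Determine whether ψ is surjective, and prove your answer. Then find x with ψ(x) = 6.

-11/8

For any y ≠ −2, solving y(x + 2) = −2x + 1 for x gives a well-defined x ≠ −2. So ψ is surjective.
Solving ψ(x) = 6: cross-multiplying gives −2x + 1 = 6(x + 2), which rearranges to −8x = 11, so x = −11/8.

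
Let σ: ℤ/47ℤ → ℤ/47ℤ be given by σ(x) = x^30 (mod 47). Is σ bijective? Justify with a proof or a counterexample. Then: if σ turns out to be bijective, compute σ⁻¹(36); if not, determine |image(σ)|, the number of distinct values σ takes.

σ(23): Repeated squaring mod 47: 23^1 ≡ 23, 23^2 ≡ 23² = 529 ≡ 12, 23^4 ≡ 12² = 144 ≡ 3, 23^8 ≡ 3² = 9, 23^16 ≡ 9² = 81 ≡ 34. Since 30 = 16 + 8 + 4 + 2, 23^30 ≡ 34·9·3·12: 34·9 = 306 ≡ 24, then 24·3 = 72 ≡ 25, then 25·12 = 300 ≡ 18. So 23^30 ≡ 18 (mod 47).
σ(24): Repeated squaring mod 47: 24^1 ≡ 24, 24^2 ≡ 24² = 576 ≡ 12, 24^4 ≡ 12² = 144 ≡ 3, 24^8 ≡ 3² = 9, 24^16 ≡ 9² = 81 ≡ 34. Since 30 = 16 + 8 + 4 + 2, 24^30 ≡ 34·9·3·12: 34·9 = 306 ≡ 24, then 24·3 = 72 ≡ 25, then 25·12 = 300 ≡ 18. So 24^30 ≡ 18 (mod 47).
So σ(23) = σ(24) = 18 while 23 ≠ 24, therefore σ is not injective, hence not bijective.
Since σ is not bijective, we determine |image(σ)|. Computing x^30 mod 47 for each x (by repeated squaring, reducing mod 47 at every step), the values σ(0), σ(1), …, σ(46) are: 0, 1, 34, 25, 28, 36, 4, 9, 12, 14, 2, 16, 42, 8, 24, 7, 32, 3, 6, 17, 21, 37, 27, 18, 18, 27, 37, 21, 17, 6, 3, 32, 7, 24, 8, 42, 16, 2, 14, 12, 9, 4, 36, 28, 25, 34, 1.
The distinct values are {0, 1, 2, 3, 4, 6, 7, 8, 9, 12, 14, 16, 17, 18, 21, 24, 25, 27, 28, 32, 34, 36, 37, 42}; there are 24 of them.

24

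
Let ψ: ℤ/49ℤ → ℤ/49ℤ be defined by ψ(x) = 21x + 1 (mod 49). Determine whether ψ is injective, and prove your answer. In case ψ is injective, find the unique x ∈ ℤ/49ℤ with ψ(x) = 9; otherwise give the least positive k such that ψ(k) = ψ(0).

7

We have gcd(21, 49) = 7 > 1. Taking x_1 = 0 and x_2 = 7: ψ(0) = 1 and ψ(7) = 21·7 + 1 = 148 ≡ 1 (mod 49).
So ψ(0) = ψ(7) while 0 ≠ 7, hence ψ is not injective.
Since ψ is not injective, we find the least positive k with ψ(k) = ψ(0): this means 21k ≡ 0 (mod 49), i.e. 49 ∣ 21k. Since gcd(21, 49) = 7, dividing through by 7 this holds exactly when 7 ∣ 3k, and as gcd(3, 7) = 1, exactly when 7 ∣ k.
The smallest positive such k is 7.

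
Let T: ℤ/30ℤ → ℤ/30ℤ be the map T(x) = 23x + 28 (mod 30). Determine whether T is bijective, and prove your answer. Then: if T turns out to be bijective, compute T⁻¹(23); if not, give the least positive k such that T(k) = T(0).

5

If T(u) = T(v), then 23u ≡ 23v (mod 30). Because gcd(23, 30) = 1, we may cancel 23 to get u ≡ v (mod 30).
We now compute 23⁻¹ mod 30 explicitly. Euclid's algorithm: 30 = 1·23 + 7, 23 = 3·7 + 2, 7 = 3·2 + 1; back-substituting gives 1 = 17·23 − 13·30, so 23⁻¹ ≡ 17 (mod 30).
Then y ↦ 17(y − 28) is a two-sided inverse to T, so every y ∈ ℤ/30ℤ has a preimage.
Thus T is bijective.
Since T is bijective, we compute T⁻¹(23): solve 23x + 28 ≡ 23 (mod 30), i.e. 23x ≡ 25 (mod 30).
Multiplying by 23⁻¹ = 17 gives x ≡ 17·25 = 425 = 14·30 + 5 ≡ 5 (mod 30).
Check: T(5) = 23·5 + 28 = 143 = 4·30 + 23 ≡ 23 (mod 30).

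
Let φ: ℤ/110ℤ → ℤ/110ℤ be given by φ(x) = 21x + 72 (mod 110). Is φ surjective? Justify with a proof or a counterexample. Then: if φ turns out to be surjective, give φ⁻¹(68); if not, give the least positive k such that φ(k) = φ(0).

26

Recall: surjectivity means every element of the codomain has a preimage under φ.
Since gcd(21, 110) = 1, 21 is invertible modulo 110. Euclid's algorithm: 110 = 5·21 + 5, 21 = 4·5 + 1; back-substituting gives 1 = 21·21 − 4·110, so 21⁻¹ ≡ 21 (mod 110).
For any y ∈ ℤ/110ℤ, x = 21(y − 72) mod 110 satisfies φ(x) = 21·21(y − 72) + 72 ≡ y (since 21·21 ≡ 1 mod 110). So every y has a preimage.
Therefore φ is surjective.
Since φ is surjective, we compute φ⁻¹(68): solve 21x + 72 ≡ 68 (mod 110), i.e. 21x ≡ 106 (mod 110).
Multiplying by 21⁻¹ = 21 gives x ≡ 21·106 = 2226 = 20·110 + 26 ≡ 26 (mod 110).
Check: φ(26) = 21·26 + 72 = 618 = 5·110 + 68 ≡ 68 (mod 110).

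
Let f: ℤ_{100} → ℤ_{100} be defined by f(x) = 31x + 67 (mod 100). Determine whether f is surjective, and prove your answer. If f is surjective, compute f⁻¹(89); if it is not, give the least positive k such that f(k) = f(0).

62

Since gcd(31, 100) = 1, 31 is invertible modulo 100. Euclid's algorithm: 100 = 3·31 + 7, 31 = 4·7 + 3, 7 = 2·3 + 1; back-substituting gives 1 = 71·31 − 22·100, so 31⁻¹ ≡ 71 (mod 100).
Then y ↦ 71(y − 67) is a two-sided inverse to f, so every y ∈ ℤ_{100} has a preimage.
So f is surjective.
Since f is surjective, we compute f⁻¹(89): solve 31x + 67 ≡ 89 (mod 100), i.e. 31x ≡ 22 (mod 100).
Multiplying by 31⁻¹ = 71 gives x ≡ 71·22 = 1562 = 15·100 + 62 ≡ 62 (mod 100).
Check: f(62) = 31·62 + 67 = 1989 = 19·100 + 89 ≡ 89 (mod 100).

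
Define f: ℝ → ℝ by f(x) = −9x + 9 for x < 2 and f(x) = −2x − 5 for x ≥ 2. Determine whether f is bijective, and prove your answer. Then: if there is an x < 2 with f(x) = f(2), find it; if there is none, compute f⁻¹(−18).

13/2

Both pieces are strictly decreasing (slopes −9 and −2), so each is injective on its own interval.
The left piece maps (−∞, 2) onto (−9, ∞); the right piece maps [2, ∞) onto (−∞, −9].
Since −9 = −9, the images partition ℝ: f is injective and surjective, hence bijective.
Because the two images are disjoint, no x < 2 has f(x) = f(2), so we compute f⁻¹(−18): −18 lies in (−∞, −9], so solve −2x − 5 = −18: x = (−18 + 5)/(−2) = 13/2.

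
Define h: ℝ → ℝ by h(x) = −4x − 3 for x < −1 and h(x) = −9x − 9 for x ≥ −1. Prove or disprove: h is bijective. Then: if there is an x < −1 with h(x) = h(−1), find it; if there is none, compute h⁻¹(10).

-13/4

Both pieces are strictly decreasing (slopes −4 and −9), so each is injective on its own interval.
The left piece maps (−∞, −1) onto (1, ∞); the right piece maps [−1, ∞) onto (−∞, 0].
The images leave a gap (1 has no preimage), so h is not surjective, hence not bijective.
Because the two images are disjoint, no x < −1 has h(x) = h(−1), so we compute h⁻¹(10): 10 lies in (1, ∞), so solve −4x − 3 = 10: x = (10 + 3)/(−4) = −13/4.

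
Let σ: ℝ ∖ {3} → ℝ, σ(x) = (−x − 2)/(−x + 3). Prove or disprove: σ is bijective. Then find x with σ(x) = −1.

1/2

If σ(x) = 1, cross-multiplying gives −1(−x − 2) = −1(−x + 3), which simplifies to 2 = −3 — false.  So 1 has no preimage and σ is not surjective.
Therefore σ is not bijective.
Solving σ(x) = −1: cross-multiplying gives −x − 2 = −1(−x + 3), which rearranges to −2x = −1, so x = 1/2.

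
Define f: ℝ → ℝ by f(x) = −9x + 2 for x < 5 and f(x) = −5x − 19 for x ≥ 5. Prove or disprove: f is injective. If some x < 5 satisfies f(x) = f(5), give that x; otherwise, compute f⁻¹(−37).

13/3

Both pieces are strictly decreasing (slopes −9 and −5), so each is injective on its own interval.
The left piece maps (−∞, 5) onto (−43, ∞); the right piece maps [5, ∞) onto (−∞, −44].
These images are disjoint, so no value is attained by both pieces. Thus f is injective.
Because the two images are disjoint, no x < 5 has f(x) = f(5), so we compute f⁻¹(−37): −37 lies in (−43, ∞), so solve −9x + 2 = −37: x = (−37 − 2)/(−9) = 13/3.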